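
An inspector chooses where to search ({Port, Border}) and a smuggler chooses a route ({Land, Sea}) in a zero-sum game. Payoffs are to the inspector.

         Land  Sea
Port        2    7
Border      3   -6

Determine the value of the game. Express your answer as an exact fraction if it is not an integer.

Row minima: Port → 2, Border → -6; maximin = 2.
Column maxima: Land → 3, Sea → 7; minimax = 3.
2 ≠ 3, so there is no saddle point; optimal play is mixed.
Let the inspector play Port with probability p. Expected payoff against Land: 2p + 3(1−p) = −p + 3; against Sea: 7p + (-6)(1−p) = 13p − 6.
Setting these equal: −p + 3 = 13p − 6 ⇒ −14p = -9 ⇒ p = 9/14, and the value is (-1)·(9/14) + 3 = 33/14.
For the smuggler: with q = P(Land), equating Port's and Border's payoffs gives −5q + 7 = 9q − 6 ⇒ q = 13/14.

33/14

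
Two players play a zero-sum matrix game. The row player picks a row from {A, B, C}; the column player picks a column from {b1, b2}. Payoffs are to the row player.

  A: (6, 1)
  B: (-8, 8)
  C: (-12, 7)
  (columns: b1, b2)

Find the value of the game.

Row minima: A → 1, B → -8, C → -12; maximin = 1.
Column maxima: b1 → 6, b2 → 8; minimax = 6.
1 ≠ 6, so there is no saddle point; optimal play is mixed.
C is strictly dominated by B, so the row player never plays it.
On the remaining 2×2 (A, B vs b1, b2):
Let the row player play A with probability p. Expected payoff against b1: 6p + (-8)(1−p) = 14p − 8; against b2: 1p + 8(1−p) = −7p + 8.
Setting these equal: 14p − 8 = −7p + 8 ⇒ 21p = 16 ⇒ p = 16/21, and the value is (14)·(16/21) − 8 = 8/3.
For the column player: with q = P(b1), equating A's and B's payoffs gives 5q + 1 = −16q + 8 ⇒ q = 1/3.

8/3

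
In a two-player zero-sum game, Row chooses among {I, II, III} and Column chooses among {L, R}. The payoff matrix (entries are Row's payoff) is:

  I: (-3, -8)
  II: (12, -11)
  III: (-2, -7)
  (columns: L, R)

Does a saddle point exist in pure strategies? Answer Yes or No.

Row minima: I → -8, II → -11, III → -7; maximin = -7.
Column maxima: L → 12, R → -7; minimax = -7.
maximin = minimax = -7, so a saddle point exists.

Yes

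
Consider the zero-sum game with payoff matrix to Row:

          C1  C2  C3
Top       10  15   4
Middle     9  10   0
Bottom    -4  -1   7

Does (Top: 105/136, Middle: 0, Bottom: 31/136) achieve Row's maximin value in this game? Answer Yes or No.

No

Against C1 this mix gives (105/136)·10 + (31/136)·(-4) = 463/68.
Against C2 this mix gives (105/136)·15 + (31/136)·(-1) = 193/17.
Against C3 this mix gives (105/136)·4 + (31/136)·7 = 637/136.
Column will play C3, holding Row to 637/136. Shifting weight toward the row that does better against C3 would raise this floor (the equalizing mix achieves 86/17 against both C3 and C1), so the proposed strategy is not optimal.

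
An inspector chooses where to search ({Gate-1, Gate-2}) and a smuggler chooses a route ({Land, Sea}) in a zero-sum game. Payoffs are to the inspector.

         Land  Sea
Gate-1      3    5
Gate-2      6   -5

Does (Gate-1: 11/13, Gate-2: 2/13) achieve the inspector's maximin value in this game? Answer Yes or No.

Against Land this mix gives (11/13)·3 + (2/13)·6 = 45/13.
Against Sea this mix gives (11/13)·5 + (2/13)·(-5) = 45/13.
All of the smuggler's active replies (Land, Sea) yield 45/13, and no column does worse for the inspector. The mix makes the smuggler indifferent and guarantees 45/13, so it is optimal.

Yes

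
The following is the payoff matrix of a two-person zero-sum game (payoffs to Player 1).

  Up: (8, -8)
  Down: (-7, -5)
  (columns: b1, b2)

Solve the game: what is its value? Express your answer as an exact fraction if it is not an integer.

-16/3

Row minima: Up → -8, Down → -7; maximin = -7.
Column maxima: b1 → 8, b2 → -5; minimax = -5.
-7 ≠ -5, so there is no saddle point; optimal play is mixed.
Let Player 1 play Up with probability p. Expected payoff against b1: 8p + (-7)(1−p) = 15p − 7; against b2: (-8)p + (-5)(1−p) = −3p − 5.
Setting these equal: 15p − 7 = −3p − 5 ⇒ 18p = 2 ⇒ p = 1/9, and the value is (15)·(1/9) − 7 = -16/3.
For Player 2: with q = P(b1), equating Up's and Down's payoffs gives 16q − 8 = −2q − 5 ⇒ q = 1/6.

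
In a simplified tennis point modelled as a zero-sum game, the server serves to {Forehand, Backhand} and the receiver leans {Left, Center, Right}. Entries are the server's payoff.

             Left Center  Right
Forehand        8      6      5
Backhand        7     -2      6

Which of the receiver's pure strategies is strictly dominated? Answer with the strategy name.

Center holds the server's payoff strictly below Left in every row: 6 < 8, -2 < 7.
So Left is strictly dominated for the receiver.

Left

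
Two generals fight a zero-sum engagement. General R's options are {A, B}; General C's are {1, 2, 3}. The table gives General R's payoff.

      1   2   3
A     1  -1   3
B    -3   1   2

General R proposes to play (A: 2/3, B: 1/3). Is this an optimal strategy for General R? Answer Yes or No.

Yes

Against 1 this mix gives (2/3)·1 + (1/3)·(-3) = -1/3.
Against 2 this mix gives (2/3)·(-1) + (1/3)·1 = -1/3.
Against 3 this mix gives (2/3)·3 + (1/3)·2 = 8/3.
All of General C's active replies (1, 2) yield -1/3, and no column does worse for General R. The mix makes General C indifferent and guarantees -1/3, so it is optimal.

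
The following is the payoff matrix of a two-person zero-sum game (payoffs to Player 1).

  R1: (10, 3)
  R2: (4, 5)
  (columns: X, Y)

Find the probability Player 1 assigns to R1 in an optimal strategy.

1/8

Row minima: R1 → 3, R2 → 4; maximin = 4.
Column maxima: X → 10, Y → 5; minimax = 5.
4 ≠ 5, so there is no saddle point; optimal play is mixed.
Let Player 1 play R1 with probability p. Expected payoff against X: 10p + 4(1−p) = 6p + 4; against Y: 3p + 5(1−p) = −2p + 5.
Setting these equal: 6p + 4 = −2p + 5 ⇒ 8p = 1 ⇒ p = 1/8, and the value is (6)·(1/8) + 4 = 19/4.
For Player 2: with q = P(X), equating R1's and R2's payoffs gives 7q + 3 = −q + 5 ⇒ q = 1/4.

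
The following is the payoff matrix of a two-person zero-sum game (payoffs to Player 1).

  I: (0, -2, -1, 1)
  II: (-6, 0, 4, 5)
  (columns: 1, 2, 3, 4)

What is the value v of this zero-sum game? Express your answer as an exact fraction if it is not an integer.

-3/2

Row minima: I → -2, II → -6; maximin = -2.
Column maxima: 1 → 0, 2 → 0, 3 → 4, 4 → 5; minimax = 0.
-2 ≠ 0, so there is no saddle point; optimal play is mixed.
3 is strictly dominated by 2 (it gives Player 1 strictly more in every row), so Player 2 never plays it.
4 is strictly dominated by 1 (it gives Player 1 strictly more in every row), so Player 2 never plays it.
On the remaining 2×2 (I, II vs 1, 2):
Let Player 1 play I with probability p. Expected payoff against 1: 0p + (-6)(1−p) = 6p − 6; against 2: (-2)p + 0(1−p) = −2p.
Setting these equal: 6p − 6 = −2p ⇒ 8p = 6 ⇒ p = 3/4, and the value is (6)·(3/4) − 6 = -3/2.
For Player 2: with q = P(1), equating I's and II's payoffs gives 2q − 2 = −6q ⇒ q = 1/4.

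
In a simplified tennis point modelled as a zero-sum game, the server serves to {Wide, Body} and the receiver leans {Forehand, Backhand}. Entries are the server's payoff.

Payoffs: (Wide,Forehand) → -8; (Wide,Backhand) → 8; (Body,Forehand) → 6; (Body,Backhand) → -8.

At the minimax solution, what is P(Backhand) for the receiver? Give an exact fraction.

7/15

Row minima: Wide → -8, Body → -8; maximin = -8.
Column maxima: Forehand → 6, Backhand → 8; minimax = 6.
-8 ≠ 6, so there is no saddle point; optimal play is mixed.
Let the server play Wide with probability p. Expected payoff against Forehand: (-8)p + 6(1−p) = −14p + 6; against Backhand: 8p + (-8)(1−p) = 16p − 8.
Setting these equal: −14p + 6 = 16p − 8 ⇒ −30p = -14 ⇒ p = 7/15, and the value is (-14)·(7/15) + 6 = -8/15.
For the receiver: with q = P(Forehand), equating Wide's and Body's payoffs gives −16q + 8 = 14q − 8 ⇒ q = 8/15.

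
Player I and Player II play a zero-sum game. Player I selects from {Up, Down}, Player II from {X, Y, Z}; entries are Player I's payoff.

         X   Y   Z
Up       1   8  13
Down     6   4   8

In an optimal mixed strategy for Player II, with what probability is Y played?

5/9

Row minima: Up → 1, Down → 4; maximin = 4.
Column maxima: X → 6, Y → 8, Z → 13; minimax = 6.
4 ≠ 6, so there is no saddle point; optimal play is mixed.
Z is strictly dominated by X (it gives Player I strictly more in every row), so Player II never plays it.
On the remaining 2×2 (Up, Down vs X, Y):
Let Player I play Up with probability p. Expected payoff against X: 1p + 6(1−p) = −5p + 6; against Y: 8p + 4(1−p) = 4p + 4.
Setting these equal: −5p + 6 = 4p + 4 ⇒ −9p = -2 ⇒ p = 2/9, and the value is (-5)·(2/9) + 6 = 44/9.
For Player II: with q = P(X), equating Up's and Down's payoffs gives −7q + 8 = 2q + 4 ⇒ q = 4/9.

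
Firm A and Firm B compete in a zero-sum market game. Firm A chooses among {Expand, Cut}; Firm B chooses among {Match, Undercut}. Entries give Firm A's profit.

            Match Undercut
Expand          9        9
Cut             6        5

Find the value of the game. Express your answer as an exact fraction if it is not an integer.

Row minima: Expand → 9, Cut → 5; maximin = 9.
Column maxima: Match → 9, Undercut → 9; minimax = 9.
Since maximin = minimax = 9, there is a saddle point and the value is 9.

9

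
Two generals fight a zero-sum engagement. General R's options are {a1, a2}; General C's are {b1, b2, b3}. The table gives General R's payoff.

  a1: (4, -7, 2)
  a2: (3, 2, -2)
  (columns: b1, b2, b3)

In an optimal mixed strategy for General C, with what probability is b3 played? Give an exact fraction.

Row minima: a1 → -7, a2 → -2; maximin = -2.
Column maxima: b1 → 4, b2 → 2, b3 → 2; minimax = 2.
-2 ≠ 2, so there is no saddle point; optimal play is mixed.
b1 is strictly dominated by b2 (it gives General R strictly more in every row), so General C never plays it.
On the remaining 2×2 (a1, a2 vs b2, b3):
Let General R play a1 with probability p. Expected payoff against b2: (-7)p + 2(1−p) = −9p + 2; against b3: 2p + (-2)(1−p) = 4p − 2.
Setting these equal: −9p + 2 = 4p − 2 ⇒ −13p = -4 ⇒ p = 4/13, and the value is (-9)·(4/13) + 2 = -10/13.
For General C: with q = P(b2), equating a1's and a2's payoffs gives −9q + 2 = 4q − 2 ⇒ q = 4/13.

9/13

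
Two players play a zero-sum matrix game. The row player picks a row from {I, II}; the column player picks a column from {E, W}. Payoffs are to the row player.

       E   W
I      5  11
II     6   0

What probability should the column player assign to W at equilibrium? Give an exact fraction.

1/12

Row minima: I → 5, II → 0; maximin = 5.
Column maxima: E → 6, W → 11; minimax = 6.
5 ≠ 6, so there is no saddle point; optimal play is mixed.
Let the row player play I with probability p. Expected payoff against E: 5p + 6(1−p) = −p + 6; against W: 11p + 0(1−p) = 11p.
Setting these equal: −p + 6 = 11p ⇒ −12p = -6 ⇒ p = 1/2, and the value is (-1)·(1/2) + 6 = 11/2.
For the column player: with q = P(E), equating I's and II's payoffs gives −6q + 11 = 6q ⇒ q = 11/12.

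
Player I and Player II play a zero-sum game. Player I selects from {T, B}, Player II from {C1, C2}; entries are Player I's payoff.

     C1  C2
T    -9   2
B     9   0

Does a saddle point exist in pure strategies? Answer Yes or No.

No

Row minima: T → -9, B → 0; maximin = 0.
Column maxima: C1 → 9, C2 → 2; minimax = 2.
0 ≠ 2, so no pure-strategy equilibrium exists.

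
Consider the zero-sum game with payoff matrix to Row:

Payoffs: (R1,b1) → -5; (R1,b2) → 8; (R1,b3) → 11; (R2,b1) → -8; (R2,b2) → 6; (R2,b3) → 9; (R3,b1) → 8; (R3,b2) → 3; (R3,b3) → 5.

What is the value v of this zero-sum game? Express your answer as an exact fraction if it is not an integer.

79/18

Row minima: R1 → -5, R2 → -8, R3 → 3; maximin = 3.
Column maxima: b1 → 8, b2 → 8, b3 → 11; minimax = 8.
3 ≠ 8, so there is no saddle point; optimal play is mixed.
R2 is strictly dominated by R1, so Row never plays it.
b3 is strictly dominated by b2 (it gives Row strictly more in every row), so Column never plays it.
On the remaining 2×2 (R1, R3 vs b1, b2):
Let Row play R1 with probability p. Expected payoff against b1: (-5)p + 8(1−p) = −13p + 8; against b2: 8p + 3(1−p) = 5p + 3.
Setting these equal: −13p + 8 = 5p + 3 ⇒ −18p = -5 ⇒ p = 5/18, and the value is (-13)·(5/18) + 8 = 79/18.
For Column: with q = P(b1), equating R1's and R3's payoffs gives −13q + 8 = 5q + 3 ⇒ q = 5/18.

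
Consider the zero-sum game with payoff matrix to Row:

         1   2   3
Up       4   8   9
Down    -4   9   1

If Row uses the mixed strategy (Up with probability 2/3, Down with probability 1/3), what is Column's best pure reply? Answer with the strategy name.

1

If Column plays 1, Row's expected payoff is (2/3)·4 + (1/3)·(-4) = 4/3.
If Column plays 2, Row's expected payoff is (2/3)·8 + (1/3)·9 = 25/3.
If Column plays 3, Row's expected payoff is (2/3)·9 + (1/3)·1 = 19/3.
Column minimizes Row's payoff; the smallest is 4/3, so the best response is 1.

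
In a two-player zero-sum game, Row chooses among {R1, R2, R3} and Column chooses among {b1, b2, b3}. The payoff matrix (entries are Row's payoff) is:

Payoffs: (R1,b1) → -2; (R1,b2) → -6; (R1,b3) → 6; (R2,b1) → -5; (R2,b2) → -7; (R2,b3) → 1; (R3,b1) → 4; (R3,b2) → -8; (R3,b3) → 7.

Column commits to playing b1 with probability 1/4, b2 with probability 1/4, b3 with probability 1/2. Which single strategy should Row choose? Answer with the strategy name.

R3

Expected payoff of R1: (1/4)·(-2) + (1/4)·(-6) + (1/2)·6 = 1.
Expected payoff of R2: (1/4)·(-5) + (1/4)·(-7) + (1/2)·1 = -5/2.
Expected payoff of R3: (1/4)·4 + (1/4)·(-8) + (1/2)·7 = 5/2.
The largest is 5/2, so Row's best response is R3.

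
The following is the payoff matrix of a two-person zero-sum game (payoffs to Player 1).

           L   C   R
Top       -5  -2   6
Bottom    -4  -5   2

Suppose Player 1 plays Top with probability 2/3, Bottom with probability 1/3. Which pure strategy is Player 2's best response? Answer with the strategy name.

L

If Player 2 plays L, Player 1's expected payoff is (2/3)·(-5) + (1/3)·(-4) = -14/3.
If Player 2 plays C, Player 1's expected payoff is (2/3)·(-2) + (1/3)·(-5) = -3.
If Player 2 plays R, Player 1's expected payoff is (2/3)·6 + (1/3)·2 = 14/3.
Player 2 minimizes Player 1's payoff; the smallest is -14/3, so the best response is L.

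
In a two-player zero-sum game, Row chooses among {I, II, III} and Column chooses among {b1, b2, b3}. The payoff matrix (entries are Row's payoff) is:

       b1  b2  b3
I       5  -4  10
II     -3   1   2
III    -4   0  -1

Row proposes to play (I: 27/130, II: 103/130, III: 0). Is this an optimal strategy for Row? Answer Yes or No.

No

Against b1 this mix gives (27/130)·5 + (103/130)·(-3) = -87/65.
Against b2 this mix gives (27/130)·(-4) + (103/130)·1 = -1/26.
Against b3 this mix gives (27/130)·10 + (103/130)·2 = 238/65.
Column will play b1, holding Row to -87/65. Shifting weight toward the row that does better against b1 would raise this floor (the equalizing mix achieves -7/13 against both b1 and b2), so the proposed strategy is not optimal.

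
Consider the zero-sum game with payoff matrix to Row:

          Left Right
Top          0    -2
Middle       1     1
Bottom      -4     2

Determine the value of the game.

Row minima: Top → -2, Middle → 1, Bottom → -4; maximin = 1.
Column maxima: Left → 1, Right → 2; minimax = 1.
Since maximin = minimax = 1, there is a saddle point and the value is 1.

1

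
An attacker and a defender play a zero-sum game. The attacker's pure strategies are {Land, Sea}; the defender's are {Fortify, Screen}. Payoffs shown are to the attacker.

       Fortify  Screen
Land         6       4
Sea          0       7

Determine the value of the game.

Row minima: Land → 4, Sea → 0; maximin = 4.
Column maxima: Fortify → 6, Screen → 7; minimax = 6.
4 ≠ 6, so there is no saddle point; optimal play is mixed.
Let the attacker play Land with probability p. Expected payoff against Fortify: 6p + 0(1−p) = 6p; against Screen: 4p + 7(1−p) = −3p + 7.
Setting these equal: 6p = −3p + 7 ⇒ 9p = 7 ⇒ p = 7/9, and the value is (6)·(7/9) = 14/3.
For the defender: with q = P(Fortify), equating Land's and Sea's payoffs gives 2q + 4 = −7q + 7 ⇒ q = 1/3.

14/3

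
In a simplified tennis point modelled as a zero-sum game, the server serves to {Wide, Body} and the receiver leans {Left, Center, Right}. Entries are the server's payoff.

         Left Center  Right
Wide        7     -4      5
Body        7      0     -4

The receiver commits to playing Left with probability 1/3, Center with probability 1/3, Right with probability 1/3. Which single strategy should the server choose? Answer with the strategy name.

Wide

Expected payoff of Wide: (1/3)·7 + (1/3)·(-4) + (1/3)·5 = 8/3.
Expected payoff of Body: (1/3)·7 + (1/3)·0 + (1/3)·(-4) = 1.
The largest is 8/3, so the server's best response is Wide.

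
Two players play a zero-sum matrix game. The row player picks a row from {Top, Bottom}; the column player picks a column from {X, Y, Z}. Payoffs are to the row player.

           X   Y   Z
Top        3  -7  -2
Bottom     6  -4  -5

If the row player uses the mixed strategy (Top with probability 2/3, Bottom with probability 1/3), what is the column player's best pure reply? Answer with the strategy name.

Y

If the column player plays X, the row player's expected payoff is (2/3)·3 + (1/3)·6 = 4.
If the column player plays Y, the row player's expected payoff is (2/3)·(-7) + (1/3)·(-4) = -6.
If the column player plays Z, the row player's expected payoff is (2/3)·(-2) + (1/3)·(-5) = -3.
The column player minimizes the row player's payoff; the smallest is -6, so the best response is Y.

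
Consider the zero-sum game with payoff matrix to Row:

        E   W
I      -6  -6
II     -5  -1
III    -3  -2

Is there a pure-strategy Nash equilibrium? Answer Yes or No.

Row minima: I → -6, II → -5, III → -3; maximin = -3.
Column maxima: E → -3, W → -1; minimax = -3.
maximin = minimax = -3, so a saddle point exists.

Yes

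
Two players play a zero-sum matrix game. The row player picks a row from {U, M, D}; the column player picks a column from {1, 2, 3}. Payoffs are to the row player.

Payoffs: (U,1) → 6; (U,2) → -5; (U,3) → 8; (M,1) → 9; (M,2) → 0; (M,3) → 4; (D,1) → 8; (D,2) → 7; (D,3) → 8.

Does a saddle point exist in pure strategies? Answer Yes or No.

Yes

Row minima: U → -5, M → 0, D → 7; maximin = 7.
Column maxima: 1 → 9, 2 → 7, 3 → 8; minimax = 7.
maximin = minimax = 7, so a saddle point exists.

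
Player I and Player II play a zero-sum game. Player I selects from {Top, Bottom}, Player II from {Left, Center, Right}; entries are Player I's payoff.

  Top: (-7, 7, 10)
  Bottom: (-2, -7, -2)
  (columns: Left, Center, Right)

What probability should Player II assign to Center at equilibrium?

Row minima: Top → -7, Bottom → -7; maximin = -7.
Column maxima: Left → -2, Center → 7, Right → 10; minimax = -2.
-7 ≠ -2, so there is no saddle point; optimal play is mixed.
Right is strictly dominated by Center (it gives Player I strictly more in every row), so Player II never plays it.
On the remaining 2×2 (Top, Bottom vs Left, Center):
Let Player I play Top with probability p. Expected payoff against Left: (-7)p + (-2)(1−p) = −5p − 2; against Center: 7p + (-7)(1−p) = 14p − 7.
Setting these equal: −5p − 2 = 14p − 7 ⇒ −19p = -5 ⇒ p = 5/19, and the value is (-5)·(5/19) − 2 = -63/19.
For Player II: with q = P(Left), equating Top's and Bottom's payoffs gives −14q + 7 = 5q − 7 ⇒ q = 14/19.

5/19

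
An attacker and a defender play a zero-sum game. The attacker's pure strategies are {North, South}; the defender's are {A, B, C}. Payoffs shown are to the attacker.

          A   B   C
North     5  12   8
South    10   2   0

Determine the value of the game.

80/13

Row minima: North → 5, South → 0; maximin = 5.
Column maxima: A → 10, B → 12, C → 8; minimax = 8.
5 ≠ 8, so there is no saddle point; optimal play is mixed.
B is strictly dominated by C (it gives the attacker strictly more in every row), so the defender never plays it.
On the remaining 2×2 (North, South vs A, C):
Let the attacker play North with probability p. Expected payoff against A: 5p + 10(1−p) = −5p + 10; against C: 8p + 0(1−p) = 8p.
Setting these equal: −5p + 10 = 8p ⇒ −13p = -10 ⇒ p = 10/13, and the value is (-5)·(10/13) + 10 = 80/13.
For the defender: with q = P(A), equating North's and South's payoffs gives −3q + 8 = 10q ⇒ q = 8/13.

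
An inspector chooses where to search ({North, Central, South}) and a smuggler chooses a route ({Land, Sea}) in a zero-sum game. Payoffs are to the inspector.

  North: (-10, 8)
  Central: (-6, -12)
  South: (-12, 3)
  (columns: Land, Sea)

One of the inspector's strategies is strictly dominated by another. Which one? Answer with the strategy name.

North gives a strictly higher payoff than South against every column: -10 > -12, 8 > 3.
So South is strictly dominated and the inspector never plays it.

South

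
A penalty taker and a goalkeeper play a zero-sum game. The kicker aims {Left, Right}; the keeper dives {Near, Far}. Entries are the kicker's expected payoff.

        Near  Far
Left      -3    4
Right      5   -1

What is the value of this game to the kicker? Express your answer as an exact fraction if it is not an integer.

Row minima: Left → -3, Right → -1; maximin = -1.
Column maxima: Near → 5, Far → 4; minimax = 4.
-1 ≠ 4, so there is no saddle point; optimal play is mixed.
Let the kicker play Left with probability p. Expected payoff against Near: (-3)p + 5(1−p) = −8p + 5; against Far: 4p + (-1)(1−p) = 5p − 1.
Setting these equal: −8p + 5 = 5p − 1 ⇒ −13p = -6 ⇒ p = 6/13, and the value is (-8)·(6/13) + 5 = 17/13.
For the keeper: with q = P(Near), equating Left's and Right's payoffs gives −7q + 4 = 6q − 1 ⇒ q = 5/13.

17/13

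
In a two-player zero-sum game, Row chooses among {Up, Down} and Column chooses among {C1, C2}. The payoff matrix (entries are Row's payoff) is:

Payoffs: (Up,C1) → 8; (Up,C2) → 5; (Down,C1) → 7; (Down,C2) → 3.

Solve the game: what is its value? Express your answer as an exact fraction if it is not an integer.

5

Row minima: Up → 5, Down → 3; maximin = 5.
Column maxima: C1 → 8, C2 → 5; minimax = 5.
Since maximin = minimax = 5, there is a saddle point and the value is 5.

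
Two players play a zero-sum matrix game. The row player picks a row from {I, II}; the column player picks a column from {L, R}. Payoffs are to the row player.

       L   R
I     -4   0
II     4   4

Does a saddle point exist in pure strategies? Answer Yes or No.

Row minima: I → -4, II → 4; maximin = 4.
Column maxima: L → 4, R → 4; minimax = 4.
maximin = minimax = 4, so a saddle point exists.

Yes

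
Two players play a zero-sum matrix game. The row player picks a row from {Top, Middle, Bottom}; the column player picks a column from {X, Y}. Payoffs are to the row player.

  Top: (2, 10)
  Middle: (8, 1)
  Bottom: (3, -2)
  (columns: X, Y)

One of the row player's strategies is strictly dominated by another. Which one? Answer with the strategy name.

Middle gives a strictly higher payoff than Bottom against every column: 8 > 3, 1 > -2.
So Bottom is strictly dominated and the row player never plays it.

Bottom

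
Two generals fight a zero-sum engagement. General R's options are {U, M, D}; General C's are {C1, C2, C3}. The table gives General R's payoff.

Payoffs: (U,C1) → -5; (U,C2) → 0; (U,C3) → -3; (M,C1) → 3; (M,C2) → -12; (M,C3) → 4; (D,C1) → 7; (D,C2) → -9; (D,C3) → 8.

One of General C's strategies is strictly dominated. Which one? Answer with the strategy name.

C1 holds General R's payoff strictly below C3 in every row: -5 < -3, 3 < 4, 7 < 8.
So C3 is strictly dominated for General C.

C3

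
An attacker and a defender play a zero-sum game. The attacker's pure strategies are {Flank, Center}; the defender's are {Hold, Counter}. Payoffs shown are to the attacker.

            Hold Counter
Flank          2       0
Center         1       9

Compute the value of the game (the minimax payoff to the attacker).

Row minima: Flank → 0, Center → 1; maximin = 1.
Column maxima: Hold → 2, Counter → 9; minimax = 2.
1 ≠ 2, so there is no saddle point; optimal play is mixed.
Let the attacker play Flank with probability p. Expected payoff against Hold: 2p + 1(1−p) = p + 1; against Counter: 0p + 9(1−p) = −9p + 9.
Setting these equal: p + 1 = −9p + 9 ⇒ 10p = 8 ⇒ p = 4/5, and the value is (1)·(4/5) + 1 = 9/5.
For the defender: with q = P(Hold), equating Flank's and Center's payoffs gives 2q = −8q + 9 ⇒ q = 9/10.

9/5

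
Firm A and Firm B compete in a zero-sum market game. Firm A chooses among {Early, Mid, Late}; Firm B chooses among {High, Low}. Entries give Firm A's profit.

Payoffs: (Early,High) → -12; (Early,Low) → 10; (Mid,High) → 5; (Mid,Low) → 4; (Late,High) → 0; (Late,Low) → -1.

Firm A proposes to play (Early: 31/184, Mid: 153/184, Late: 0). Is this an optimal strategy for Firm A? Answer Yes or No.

No

Against High this mix gives (31/184)·(-12) + (153/184)·5 = 393/184.
Against Low this mix gives (31/184)·10 + (153/184)·4 = 461/92.
Firm B will play High, holding Firm A to 393/184. Shifting weight toward the row that does better against High would raise this floor (the equalizing mix achieves 98/23 against both High and Low), so the proposed strategy is not optimal.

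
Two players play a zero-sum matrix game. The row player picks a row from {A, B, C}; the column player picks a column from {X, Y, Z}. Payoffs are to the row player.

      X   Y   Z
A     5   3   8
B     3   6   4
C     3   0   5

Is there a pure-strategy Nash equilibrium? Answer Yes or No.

Row minima: A → 3, B → 3, C → 0; maximin = 3.
Column maxima: X → 5, Y → 6, Z → 8; minimax = 5.
3 ≠ 5, so no pure-strategy equilibrium exists.

No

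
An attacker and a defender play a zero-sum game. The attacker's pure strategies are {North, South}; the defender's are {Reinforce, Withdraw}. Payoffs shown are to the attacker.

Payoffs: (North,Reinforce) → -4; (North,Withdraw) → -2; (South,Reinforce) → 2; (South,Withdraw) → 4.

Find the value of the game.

Row minima: North → -4, South → 2; maximin = 2.
Column maxima: Reinforce → 2, Withdraw → 4; minimax = 2.
Since maximin = minimax = 2, there is a saddle point and the value is 2.

2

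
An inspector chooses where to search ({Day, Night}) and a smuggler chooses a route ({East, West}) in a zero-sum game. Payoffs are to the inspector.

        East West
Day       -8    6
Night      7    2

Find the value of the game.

58/19

Row minima: Day → -8, Night → 2; maximin = 2.
Column maxima: East → 7, West → 6; minimax = 6.
2 ≠ 6, so there is no saddle point; optimal play is mixed.
Let the inspector play Day with probability p. Expected payoff against East: (-8)p + 7(1−p) = −15p + 7; against West: 6p + 2(1−p) = 4p + 2.
Setting these equal: −15p + 7 = 4p + 2 ⇒ −19p = -5 ⇒ p = 5/19, and the value is (-15)·(5/19) + 7 = 58/19.
For the smuggler: with q = P(East), equating Day's and Night's payoffs gives −14q + 6 = 5q + 2 ⇒ q = 4/19.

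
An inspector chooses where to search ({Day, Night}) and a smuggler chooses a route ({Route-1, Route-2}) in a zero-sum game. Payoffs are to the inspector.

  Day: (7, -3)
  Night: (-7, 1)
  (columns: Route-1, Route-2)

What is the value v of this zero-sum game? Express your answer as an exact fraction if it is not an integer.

-7/9

Row minima: Day → -3, Night → -7; maximin = -3.
Column maxima: Route-1 → 7, Route-2 → 1; minimax = 1.
-3 ≠ 1, so there is no saddle point; optimal play is mixed.
Let the inspector play Day with probability p. Expected payoff against Route-1: 7p + (-7)(1−p) = 14p − 7; against Route-2: (-3)p + 1(1−p) = −4p + 1.
Setting these equal: 14p − 7 = −4p + 1 ⇒ 18p = 8 ⇒ p = 4/9, and the value is (14)·(4/9) − 7 = -7/9.
For the smuggler: with q = P(Route-1), equating Day's and Night's payoffs gives 10q − 3 = −8q + 1 ⇒ q = 2/9.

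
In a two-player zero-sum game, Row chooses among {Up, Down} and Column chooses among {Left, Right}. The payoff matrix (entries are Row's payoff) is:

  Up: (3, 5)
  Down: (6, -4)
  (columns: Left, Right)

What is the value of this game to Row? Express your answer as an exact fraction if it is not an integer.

Row minima: Up → 3, Down → -4; maximin = 3.
Column maxima: Left → 6, Right → 5; minimax = 5.
3 ≠ 5, so there is no saddle point; optimal play is mixed.
Let Row play Up with probability p. Expected payoff against Left: 3p + 6(1−p) = −3p + 6; against Right: 5p + (-4)(1−p) = 9p − 4.
Setting these equal: −3p + 6 = 9p − 4 ⇒ −12p = -10 ⇒ p = 5/6, and the value is (-3)·(5/6) + 6 = 7/2.
For Column: with q = P(Left), equating Up's and Down's payoffs gives −2q + 5 = 10q − 4 ⇒ q = 3/4.

7/2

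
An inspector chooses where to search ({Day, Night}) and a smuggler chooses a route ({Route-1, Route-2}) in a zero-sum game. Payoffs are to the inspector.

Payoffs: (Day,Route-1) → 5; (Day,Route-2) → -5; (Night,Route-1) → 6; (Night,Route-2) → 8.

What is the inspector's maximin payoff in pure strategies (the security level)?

Row minima: Day → -5, Night → 6.
The best of these is 6.

6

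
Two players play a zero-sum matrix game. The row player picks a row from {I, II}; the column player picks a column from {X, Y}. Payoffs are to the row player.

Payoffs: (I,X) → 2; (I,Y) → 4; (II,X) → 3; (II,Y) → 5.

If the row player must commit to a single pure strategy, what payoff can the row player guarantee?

Row minima: I → 2, II → 3.
The best of these is 3.

3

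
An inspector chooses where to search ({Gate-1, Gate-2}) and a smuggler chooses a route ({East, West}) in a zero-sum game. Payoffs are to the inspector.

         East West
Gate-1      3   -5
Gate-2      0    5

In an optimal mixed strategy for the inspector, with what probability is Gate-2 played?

8/13

Row minima: Gate-1 → -5, Gate-2 → 0; maximin = 0.
Column maxima: East → 3, West → 5; minimax = 3.
0 ≠ 3, so there is no saddle point; optimal play is mixed.
Let the inspector play Gate-1 with probability p. Expected payoff against East: 3p + 0(1−p) = 3p; against West: (-5)p + 5(1−p) = −10p + 5.
Setting these equal: 3p = −10p + 5 ⇒ 13p = 5 ⇒ p = 5/13, and the value is (3)·(5/13) = 15/13.
For the smuggler: with q = P(East), equating Gate-1's and Gate-2's payoffs gives 8q − 5 = −5q + 5 ⇒ q = 10/13.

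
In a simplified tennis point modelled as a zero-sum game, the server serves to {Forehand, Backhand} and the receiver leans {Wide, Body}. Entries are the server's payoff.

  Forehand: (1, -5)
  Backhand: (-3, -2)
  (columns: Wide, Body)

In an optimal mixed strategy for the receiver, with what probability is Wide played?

Row minima: Forehand → -5, Backhand → -3; maximin = -3.
Column maxima: Wide → 1, Body → -2; minimax = -2.
-3 ≠ -2, so there is no saddle point; optimal play is mixed.
Let the server play Forehand with probability p. Expected payoff against Wide: 1p + (-3)(1−p) = 4p − 3; against Body: (-5)p + (-2)(1−p) = −3p − 2.
Setting these equal: 4p − 3 = −3p − 2 ⇒ 7p = 1 ⇒ p = 1/7, and the value is (4)·(1/7) − 3 = -17/7.
For the receiver: with q = P(Wide), equating Forehand's and Backhand's payoffs gives 6q − 5 = −q − 2 ⇒ q = 3/7.

3/7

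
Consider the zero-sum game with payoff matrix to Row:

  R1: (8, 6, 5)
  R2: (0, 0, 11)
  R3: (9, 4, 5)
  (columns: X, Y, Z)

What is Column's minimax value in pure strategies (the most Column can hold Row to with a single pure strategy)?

6

Column maxima: X → 9, Y → 6, Z → 11.
The smallest of these is 6.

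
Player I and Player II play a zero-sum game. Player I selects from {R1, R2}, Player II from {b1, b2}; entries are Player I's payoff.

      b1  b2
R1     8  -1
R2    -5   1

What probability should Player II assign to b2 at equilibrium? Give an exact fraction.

Row minima: R1 → -1, R2 → -5; maximin = -1.
Column maxima: b1 → 8, b2 → 1; minimax = 1.
-1 ≠ 1, so there is no saddle point; optimal play is mixed.
Let Player I play R1 with probability p. Expected payoff against b1: 8p + (-5)(1−p) = 13p − 5; against b2: (-1)p + 1(1−p) = −2p + 1.
Setting these equal: 13p − 5 = −2p + 1 ⇒ 15p = 6 ⇒ p = 2/5, and the value is (13)·(2/5) − 5 = 1/5.
For Player II: with q = P(b1), equating R1's and R2's payoffs gives 9q − 1 = −6q + 1 ⇒ q = 2/15.

13/15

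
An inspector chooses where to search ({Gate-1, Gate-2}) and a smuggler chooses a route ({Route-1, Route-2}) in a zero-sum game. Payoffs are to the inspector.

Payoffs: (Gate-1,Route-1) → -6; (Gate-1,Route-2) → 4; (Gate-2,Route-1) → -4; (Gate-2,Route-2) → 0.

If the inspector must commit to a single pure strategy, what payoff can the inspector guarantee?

Row minima: Gate-1 → -6, Gate-2 → -4.
The best of these is -4.

-4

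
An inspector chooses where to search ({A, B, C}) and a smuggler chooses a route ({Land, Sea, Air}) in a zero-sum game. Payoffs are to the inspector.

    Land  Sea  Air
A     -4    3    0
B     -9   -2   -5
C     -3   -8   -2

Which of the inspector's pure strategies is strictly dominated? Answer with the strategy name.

A gives a strictly higher payoff than B against every column: -4 > -9, 3 > -2, 0 > -5.
So B is strictly dominated and the inspector never plays it.

B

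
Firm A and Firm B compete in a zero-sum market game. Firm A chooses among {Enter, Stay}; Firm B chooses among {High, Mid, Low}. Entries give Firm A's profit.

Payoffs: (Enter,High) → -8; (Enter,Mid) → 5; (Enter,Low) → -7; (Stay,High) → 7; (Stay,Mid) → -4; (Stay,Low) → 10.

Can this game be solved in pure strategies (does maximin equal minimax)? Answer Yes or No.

No

Row minima: Enter → -8, Stay → -4; maximin = -4.
Column maxima: High → 7, Mid → 5, Low → 10; minimax = 5.
-4 ≠ 5, so no pure-strategy equilibrium exists.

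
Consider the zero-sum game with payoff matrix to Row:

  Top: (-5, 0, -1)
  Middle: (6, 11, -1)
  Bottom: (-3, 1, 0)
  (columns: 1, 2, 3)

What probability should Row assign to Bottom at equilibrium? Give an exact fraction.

Row minima: Top → -5, Middle → -1, Bottom → -3; maximin = -1.
Column maxima: 1 → 6, 2 → 11, 3 → 0; minimax = 0.
-1 ≠ 0, so there is no saddle point; optimal play is mixed.
Top is strictly dominated by Bottom, so Row never plays it.
2 is strictly dominated by 1 (it gives Row strictly more in every row), so Column never plays it.
On the remaining 2×2 (Middle, Bottom vs 1, 3):
Let Row play Middle with probability p. Expected payoff against 1: 6p + (-3)(1−p) = 9p − 3; against 3: (-1)p + 0(1−p) = −p.
Setting these equal: 9p − 3 = −p ⇒ 10p = 3 ⇒ p = 3/10, and the value is (9)·(3/10) − 3 = -3/10.
For Column: with q = P(1), equating Middle's and Bottom's payoffs gives 7q − 1 = −3q ⇒ q = 1/10.

7/10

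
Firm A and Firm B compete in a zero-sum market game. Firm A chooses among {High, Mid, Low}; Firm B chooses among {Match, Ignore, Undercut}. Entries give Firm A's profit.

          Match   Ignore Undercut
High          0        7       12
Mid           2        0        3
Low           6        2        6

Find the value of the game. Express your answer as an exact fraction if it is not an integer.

42/11

Row minima: High → 0, Mid → 0, Low → 2; maximin = 2.
Column maxima: Match → 6, Ignore → 7, Undercut → 12; minimax = 6.
2 ≠ 6, so there is no saddle point; optimal play is mixed.
Mid is strictly dominated by Low, so Firm A never plays it.
Undercut is strictly dominated by Ignore (it gives Firm A strictly more in every row), so Firm B never plays it.
On the remaining 2×2 (High, Low vs Match, Ignore):
Let Firm A play High with probability p. Expected payoff against Match: 0p + 6(1−p) = −6p + 6; against Ignore: 7p + 2(1−p) = 5p + 2.
Setting these equal: −6p + 6 = 5p + 2 ⇒ −11p = -4 ⇒ p = 4/11, and the value is (-6)·(4/11) + 6 = 42/11.
For Firm B: with q = P(Match), equating High's and Low's payoffs gives −7q + 7 = 4q + 2 ⇒ q = 5/11.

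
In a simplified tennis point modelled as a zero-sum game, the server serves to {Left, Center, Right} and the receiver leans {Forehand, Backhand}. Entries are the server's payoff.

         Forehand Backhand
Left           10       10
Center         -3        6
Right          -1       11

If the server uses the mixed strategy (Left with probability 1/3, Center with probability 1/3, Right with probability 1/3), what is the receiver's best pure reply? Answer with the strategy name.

Forehand

If the receiver plays Forehand, the server's expected payoff is (1/3)·10 + (1/3)·(-3) + (1/3)·(-1) = 2.
If the receiver plays Backhand, the server's expected payoff is (1/3)·10 + (1/3)·6 + (1/3)·11 = 9.
The receiver minimizes the server's payoff; the smallest is 2, so the best response is Forehand.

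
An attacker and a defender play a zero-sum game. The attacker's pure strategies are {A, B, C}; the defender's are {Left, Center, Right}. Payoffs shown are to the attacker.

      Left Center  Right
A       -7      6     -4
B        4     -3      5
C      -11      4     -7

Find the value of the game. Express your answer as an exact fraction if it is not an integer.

3/20

Row minima: A → -7, B → -3, C → -11; maximin = -3.
Column maxima: Left → 4, Center → 6, Right → 5; minimax = 4.
-3 ≠ 4, so there is no saddle point; optimal play is mixed.
C is strictly dominated by A, so the attacker never plays it.
Right is strictly dominated by Left (it gives the attacker strictly more in every row), so the defender never plays it.
On the remaining 2×2 (A, B vs Left, Center):
Let the attacker play A with probability p. Expected payoff against Left: (-7)p + 4(1−p) = −11p + 4; against Center: 6p + (-3)(1−p) = 9p − 3.
Setting these equal: −11p + 4 = 9p − 3 ⇒ −20p = -7 ⇒ p = 7/20, and the value is (-11)·(7/20) + 4 = 3/20.
For the defender: with q = P(Left), equating A's and B's payoffs gives −13q + 6 = 7q − 3 ⇒ q = 9/20.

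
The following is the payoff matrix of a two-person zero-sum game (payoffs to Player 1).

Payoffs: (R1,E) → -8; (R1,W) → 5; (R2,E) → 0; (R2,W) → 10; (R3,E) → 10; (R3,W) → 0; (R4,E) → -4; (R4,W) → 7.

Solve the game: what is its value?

5

Row minima: R1 → -8, R2 → 0, R3 → 0, R4 → -4; maximin = 0.
Column maxima: E → 10, W → 10; minimax = 10.
0 ≠ 10, so there is no saddle point; optimal play is mixed.
R1 is strictly dominated by R2, so Player 1 never plays it.
R4 is strictly dominated by R2, so Player 1 never plays it.
On the remaining 2×2 (R2, R3 vs E, W):
Let Player 1 play R2 with probability p. Expected payoff against E: 0p + 10(1−p) = −10p + 10; against W: 10p + 0(1−p) = 10p.
Setting these equal: −10p + 10 = 10p ⇒ −20p = -10 ⇒ p = 1/2, and the value is (-10)·(1/2) + 10 = 5.
For Player 2: with q = P(E), equating R2's and R3's payoffs gives −10q + 10 = 10q ⇒ q = 1/2.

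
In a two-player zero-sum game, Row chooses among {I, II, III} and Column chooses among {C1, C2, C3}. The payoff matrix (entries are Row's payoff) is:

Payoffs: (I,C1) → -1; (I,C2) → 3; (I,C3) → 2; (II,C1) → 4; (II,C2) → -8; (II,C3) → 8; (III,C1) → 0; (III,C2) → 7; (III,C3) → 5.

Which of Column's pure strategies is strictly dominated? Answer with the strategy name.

C3

C1 holds Row's payoff strictly below C3 in every row: -1 < 2, 4 < 8, 0 < 5.
So C3 is strictly dominated for Column.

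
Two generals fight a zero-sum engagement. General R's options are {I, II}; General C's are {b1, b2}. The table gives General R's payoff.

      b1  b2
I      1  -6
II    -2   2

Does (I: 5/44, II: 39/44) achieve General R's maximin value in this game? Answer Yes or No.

No

Against b1 this mix gives (5/44)·1 + (39/44)·(-2) = -73/44.
Against b2 this mix gives (5/44)·(-6) + (39/44)·2 = 12/11.
General C will play b1, holding General R to -73/44. Shifting weight toward the row that does better against b1 would raise this floor (the equalizing mix achieves -10/11 against both b1 and b2), so the proposed strategy is not optimal.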